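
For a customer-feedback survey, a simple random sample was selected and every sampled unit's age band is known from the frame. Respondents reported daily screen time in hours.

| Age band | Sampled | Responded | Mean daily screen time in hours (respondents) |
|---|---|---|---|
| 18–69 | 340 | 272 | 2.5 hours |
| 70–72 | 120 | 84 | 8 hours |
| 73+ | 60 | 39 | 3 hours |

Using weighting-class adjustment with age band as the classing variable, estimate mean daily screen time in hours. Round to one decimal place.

Class response rates: 18–69 272/340 = 80%, 70–72 84/120 = 70%, 73+ 39/60 = 65%.
Weighting each respondent by the inverse class response rate inflates each class back to its sampled size, so the class weight is n_sampled:
  18–69: 340 × 2.5 = 850
  70–72: 120 × 8 = 960
  73+: 60 × 3 = 180
Adjusted estimate = 1990 / 520 = 3.82692 → 3.8.

3.8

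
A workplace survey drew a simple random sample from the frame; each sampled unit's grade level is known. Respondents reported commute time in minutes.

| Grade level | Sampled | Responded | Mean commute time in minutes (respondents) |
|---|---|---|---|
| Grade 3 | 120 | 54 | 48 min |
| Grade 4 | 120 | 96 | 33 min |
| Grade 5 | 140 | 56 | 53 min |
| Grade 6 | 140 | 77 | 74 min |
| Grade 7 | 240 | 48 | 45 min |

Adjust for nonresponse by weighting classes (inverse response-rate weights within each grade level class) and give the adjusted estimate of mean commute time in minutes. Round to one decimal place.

50.4

Class response rates: Grade 3 54/120 = 45%, Grade 4 96/120 = 80%, Grade 5 56/140 = 40%, Grade 6 77/140 = 55%, Grade 7 48/240 = 20%.
Weighting each respondent by the inverse class response rate inflates each class back to its sampled size, so the class weight is n_sampled:
  Grade 3: 120 × 48 = 5760
  Grade 4: 120 × 33 = 3960
  Grade 5: 140 × 53 = 7420
  Grade 6: 140 × 74 = 10,360
  Grade 7: 240 × 45 = 10,800
Adjusted estimate = 38,300 / 760 = 50.3947 → 50.4.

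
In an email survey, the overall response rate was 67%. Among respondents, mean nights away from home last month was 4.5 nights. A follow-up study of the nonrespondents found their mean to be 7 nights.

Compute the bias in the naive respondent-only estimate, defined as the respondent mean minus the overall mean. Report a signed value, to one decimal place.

Nonresponse fraction = 1 − 0.67 = 0.33.
Bias = (nonresponse fraction) × (respondent mean − nonrespondent mean)
     = 0.33 × (4.5 − 7) = 0.33 × -2.5 = -0.825.

-0.8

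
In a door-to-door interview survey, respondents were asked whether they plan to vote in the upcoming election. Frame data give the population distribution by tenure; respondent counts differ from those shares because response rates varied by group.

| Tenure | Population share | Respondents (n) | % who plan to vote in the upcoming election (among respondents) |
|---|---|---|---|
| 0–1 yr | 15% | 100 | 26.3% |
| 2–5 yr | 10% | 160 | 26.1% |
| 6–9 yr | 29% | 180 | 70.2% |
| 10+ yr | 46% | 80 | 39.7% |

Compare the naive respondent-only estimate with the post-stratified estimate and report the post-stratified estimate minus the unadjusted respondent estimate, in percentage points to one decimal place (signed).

Without adjustment, the pooled respondent share is:
  (100/520)×26.3 + (160/520)×26.1 + (180/520)×70.2 + (80/520)×39.7 = 43.4962%
Reweighting by population tenure shares:
  0.15×26.3 + 0.1×26.1 + 0.29×70.2 + 0.46×39.7 = 45.175%
Difference = 45.175 − 43.4962 = 1.6788 pp.

+1.7 percentage points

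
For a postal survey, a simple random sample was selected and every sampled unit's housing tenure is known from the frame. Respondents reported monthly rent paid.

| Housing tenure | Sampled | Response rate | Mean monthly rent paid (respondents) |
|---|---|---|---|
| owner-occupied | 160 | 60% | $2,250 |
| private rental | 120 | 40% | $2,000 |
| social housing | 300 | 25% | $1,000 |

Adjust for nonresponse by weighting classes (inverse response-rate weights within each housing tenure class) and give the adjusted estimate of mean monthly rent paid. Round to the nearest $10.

$1,550

With weight = n_sampled/n_responded per class, the weighted class total is n_sampled:
  owner-occupied: 160 × 2250 = 360,000
  private rental: 120 × 2000 = 240,000
  social housing: 300 × 1000 = 300,000
Adjusted estimate = 900,000 / 580 = 1551.72 → $1,550.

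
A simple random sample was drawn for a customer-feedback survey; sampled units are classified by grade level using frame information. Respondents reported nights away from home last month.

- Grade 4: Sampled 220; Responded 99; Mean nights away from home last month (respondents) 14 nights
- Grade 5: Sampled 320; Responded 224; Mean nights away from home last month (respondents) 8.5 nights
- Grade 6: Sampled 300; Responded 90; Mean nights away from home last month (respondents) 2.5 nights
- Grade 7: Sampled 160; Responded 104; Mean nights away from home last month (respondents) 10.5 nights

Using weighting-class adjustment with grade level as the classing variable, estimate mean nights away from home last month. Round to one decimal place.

Class response rates: Grade 4 99/220 = 45%, Grade 5 224/320 = 70%, Grade 6 90/300 = 30%, Grade 7 104/160 = 65%.
Inverse-response-rate weighting restores each class to its sampled count, so class totals weight by n_sampled:
  Grade 4: 220 × 14 = 3080
  Grade 5: 320 × 8.5 = 2720
  Grade 6: 300 × 2.5 = 750
  Grade 7: 160 × 10.5 = 1680
Adjusted estimate = 8230 / 1,000 = 8.23 → 8.2.

8.2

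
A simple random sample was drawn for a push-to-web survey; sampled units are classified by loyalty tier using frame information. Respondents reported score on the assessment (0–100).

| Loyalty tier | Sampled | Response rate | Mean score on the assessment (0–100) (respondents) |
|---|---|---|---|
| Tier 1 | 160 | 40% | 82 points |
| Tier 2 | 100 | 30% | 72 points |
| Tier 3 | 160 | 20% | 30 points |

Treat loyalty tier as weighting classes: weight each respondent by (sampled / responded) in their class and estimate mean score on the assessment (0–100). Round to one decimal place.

Each respondent's weight = sampled/responded in their class; summing within a class gives n_sampled, so:
  Tier 1: 160 × 82 = 13,120
  Tier 2: 100 × 72 = 7200
  Tier 3: 160 × 30 = 4800
Adjusted estimate = 25,120 / 420 = 59.8095 → 59.8.

59.8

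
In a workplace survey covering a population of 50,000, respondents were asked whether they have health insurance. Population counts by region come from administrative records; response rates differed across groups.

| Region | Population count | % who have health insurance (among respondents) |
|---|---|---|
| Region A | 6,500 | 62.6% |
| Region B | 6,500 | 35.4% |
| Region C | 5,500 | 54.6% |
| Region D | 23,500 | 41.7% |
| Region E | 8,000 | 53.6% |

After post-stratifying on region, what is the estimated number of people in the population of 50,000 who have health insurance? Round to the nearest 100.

Apply each group's respondent rate to its population count:
  Region A: 6,500 × 62.6% = 4069
  Region B: 6,500 × 35.4% = 2301
  Region C: 5,500 × 54.6% = 3003
  Region D: 23,500 × 41.7% = 9799.5
  Region E: 8,000 × 53.6% = 4288
Estimated total = 23460.5 → 23,500.

23,500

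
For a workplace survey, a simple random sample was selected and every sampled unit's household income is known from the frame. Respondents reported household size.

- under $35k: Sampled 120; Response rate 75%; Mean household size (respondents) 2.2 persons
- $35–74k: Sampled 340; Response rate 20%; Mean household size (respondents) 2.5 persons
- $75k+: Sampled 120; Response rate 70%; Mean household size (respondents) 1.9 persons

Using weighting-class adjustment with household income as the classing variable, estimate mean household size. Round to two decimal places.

2.31

Inverse-response-rate weighting restores each class to its sampled count, so class totals weight by n_sampled:
  under $35k: 120 × 2.2 = 264
  $35–74k: 340 × 2.5 = 850
  $75k+: 120 × 1.9 = 228
Adjusted estimate = 1342 / 580 = 2.31379 → 2.31.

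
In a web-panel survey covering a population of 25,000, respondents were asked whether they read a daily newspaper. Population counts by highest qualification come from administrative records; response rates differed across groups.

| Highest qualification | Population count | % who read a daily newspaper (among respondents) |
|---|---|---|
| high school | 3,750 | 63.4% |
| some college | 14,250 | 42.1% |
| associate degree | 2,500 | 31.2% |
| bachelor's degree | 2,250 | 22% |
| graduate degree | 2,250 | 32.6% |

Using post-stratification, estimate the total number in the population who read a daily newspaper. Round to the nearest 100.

Estimated count per cell = population count × respondent percentage:
  high school: 3,750 × 63.4% = 2377.5
  some college: 14,250 × 42.1% = 5999.25
  associate degree: 2,500 × 31.2% = 780
  bachelor's degree: 2,250 × 22% = 495
  graduate degree: 2,250 × 32.6% = 733.5
Estimated total = 10385.2 → 10,400.

10,400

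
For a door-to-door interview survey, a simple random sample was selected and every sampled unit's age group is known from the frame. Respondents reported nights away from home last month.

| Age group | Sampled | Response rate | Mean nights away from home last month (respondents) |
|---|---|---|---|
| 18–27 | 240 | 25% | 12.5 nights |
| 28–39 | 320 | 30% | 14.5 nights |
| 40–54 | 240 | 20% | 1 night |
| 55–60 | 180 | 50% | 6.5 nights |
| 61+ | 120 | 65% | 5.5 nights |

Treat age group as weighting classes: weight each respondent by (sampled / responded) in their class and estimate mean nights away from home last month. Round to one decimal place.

8.8

With weight = n_sampled/n_responded per class, the weighted class total is n_sampled:
  18–27: 240 × 12.5 = 3000
  28–39: 320 × 14.5 = 4640
  40–54: 240 × 1 = 240
  55–60: 180 × 6.5 = 1170
  61+: 120 × 5.5 = 660
Adjusted estimate = 9710 / 1,100 = 8.82727 → 8.8.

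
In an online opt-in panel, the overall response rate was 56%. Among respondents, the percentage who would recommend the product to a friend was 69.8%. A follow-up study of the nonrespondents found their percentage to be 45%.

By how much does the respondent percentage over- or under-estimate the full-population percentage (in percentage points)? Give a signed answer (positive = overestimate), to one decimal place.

Nonresponse fraction = 1 − 0.56 = 0.44.
Bias = (nonresponse fraction) × (respondent percentage − nonrespondent percentage)
     = 0.44 × (69.8 − 45) = 0.44 × 24.8 = 10.912.

+10.9 percentage points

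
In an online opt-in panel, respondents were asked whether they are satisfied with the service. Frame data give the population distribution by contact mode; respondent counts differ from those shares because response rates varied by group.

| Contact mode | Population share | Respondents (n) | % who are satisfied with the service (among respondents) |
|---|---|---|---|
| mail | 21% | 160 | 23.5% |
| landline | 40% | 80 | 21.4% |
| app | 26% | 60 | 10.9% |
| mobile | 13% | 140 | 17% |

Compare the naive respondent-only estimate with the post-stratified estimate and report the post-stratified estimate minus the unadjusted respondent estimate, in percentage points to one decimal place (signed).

-0.8 percentage points

Unadjusted (pooled respondent) estimate weights by respondent counts:
  (160/440)×23.5 + (80/440)×21.4 + (60/440)×10.9 + (140/440)×17 = 19.3318%
Post-stratified estimate weights by population shares:
  0.21×23.5 + 0.4×21.4 + 0.26×10.9 + 0.13×17 = 18.539%
Difference = 18.539 − 19.3318 = -0.7928 pp.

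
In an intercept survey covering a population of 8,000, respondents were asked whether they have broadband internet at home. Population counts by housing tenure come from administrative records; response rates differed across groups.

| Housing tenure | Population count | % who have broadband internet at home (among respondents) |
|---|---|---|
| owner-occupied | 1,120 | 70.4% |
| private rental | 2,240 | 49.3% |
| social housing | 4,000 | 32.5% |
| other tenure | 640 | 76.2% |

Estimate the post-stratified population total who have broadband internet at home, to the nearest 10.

Apply each group's respondent rate to its population count:
  owner-occupied: 1,120 × 70.4% = 788.48
  private rental: 2,240 × 49.3% = 1104.32
  social housing: 4,000 × 32.5% = 1300
  other tenure: 640 × 76.2% = 487.68
Estimated total = 3680.48 → 3,680.

3,680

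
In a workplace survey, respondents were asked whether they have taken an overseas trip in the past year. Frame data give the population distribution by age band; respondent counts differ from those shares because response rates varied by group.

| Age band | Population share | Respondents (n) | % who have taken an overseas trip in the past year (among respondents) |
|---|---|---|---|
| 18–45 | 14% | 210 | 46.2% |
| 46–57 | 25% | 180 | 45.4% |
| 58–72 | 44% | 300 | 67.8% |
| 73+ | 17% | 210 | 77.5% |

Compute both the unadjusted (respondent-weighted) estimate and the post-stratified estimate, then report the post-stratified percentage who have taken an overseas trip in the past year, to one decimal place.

60.8%

Without adjustment, the pooled respondent share is:
  (210/900)×46.2 + (180/900)×45.4 + (300/900)×67.8 + (210/900)×77.5 = 60.5433%
Post-stratifying to population shares instead:
  0.14×46.2 + 0.25×45.4 + 0.44×67.8 + 0.17×77.5 = 60.825%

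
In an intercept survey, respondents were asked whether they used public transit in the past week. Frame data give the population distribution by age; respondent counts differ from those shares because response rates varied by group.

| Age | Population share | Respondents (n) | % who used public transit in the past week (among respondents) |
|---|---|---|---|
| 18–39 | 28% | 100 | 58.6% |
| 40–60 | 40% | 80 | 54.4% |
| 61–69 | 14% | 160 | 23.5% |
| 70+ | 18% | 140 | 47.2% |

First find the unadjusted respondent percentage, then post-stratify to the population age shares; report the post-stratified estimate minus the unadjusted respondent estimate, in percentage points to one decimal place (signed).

Without adjustment, the pooled respondent share is:
  (100/480)×58.6 + (80/480)×54.4 + (160/480)×23.5 + (140/480)×47.2 = 42.875%
Post-stratifying to population shares instead:
  0.28×58.6 + 0.4×54.4 + 0.14×23.5 + 0.18×47.2 = 49.954%
Difference = 49.954 − 42.875 = 7.079 pp.

+7.1 percentage points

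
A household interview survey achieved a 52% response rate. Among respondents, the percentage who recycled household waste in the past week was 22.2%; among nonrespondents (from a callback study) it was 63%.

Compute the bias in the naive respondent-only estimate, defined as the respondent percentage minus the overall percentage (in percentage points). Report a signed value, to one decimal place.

-19.6 percentage points

Nonresponse fraction = 1 − 0.52 = 0.48.
Bias = (nonresponse fraction) × (respondent percentage − nonrespondent percentage)
     = 0.48 × (22.2 − 63) = 0.48 × -40.8 = -19.584.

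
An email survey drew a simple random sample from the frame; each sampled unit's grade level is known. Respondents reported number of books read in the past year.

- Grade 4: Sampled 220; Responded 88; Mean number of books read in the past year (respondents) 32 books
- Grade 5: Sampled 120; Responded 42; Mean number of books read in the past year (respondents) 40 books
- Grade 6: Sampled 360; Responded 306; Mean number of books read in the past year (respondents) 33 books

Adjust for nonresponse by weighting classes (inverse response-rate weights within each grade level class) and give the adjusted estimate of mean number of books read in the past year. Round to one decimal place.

Response rates by class: Grade 4 88/220 = 40%, Grade 5 42/120 = 35%, Grade 6 306/360 = 85%.
With weight = n_sampled/n_responded per class, the weighted class total is n_sampled:
  Grade 4: 220 × 32 = 7040
  Grade 5: 120 × 40 = 4800
  Grade 6: 360 × 33 = 11,880
Adjusted estimate = 23,720 / 700 = 33.8857 → 33.9.

33.9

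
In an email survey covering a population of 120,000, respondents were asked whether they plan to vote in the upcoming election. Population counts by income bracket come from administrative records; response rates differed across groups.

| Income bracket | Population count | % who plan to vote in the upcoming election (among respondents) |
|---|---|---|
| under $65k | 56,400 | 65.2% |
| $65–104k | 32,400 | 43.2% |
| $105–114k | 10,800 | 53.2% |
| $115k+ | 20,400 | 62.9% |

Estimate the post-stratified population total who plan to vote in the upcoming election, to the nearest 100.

Apply each group's respondent rate to its population count:
  under $65k: 56,400 × 65.2% = 36772.8
  $65–104k: 32,400 × 43.2% = 13996.8
  $105–114k: 10,800 × 53.2% = 5745.6
  $115k+: 20,400 × 62.9% = 12831.6
Estimated total = 69346.8 → 69,300.

69,300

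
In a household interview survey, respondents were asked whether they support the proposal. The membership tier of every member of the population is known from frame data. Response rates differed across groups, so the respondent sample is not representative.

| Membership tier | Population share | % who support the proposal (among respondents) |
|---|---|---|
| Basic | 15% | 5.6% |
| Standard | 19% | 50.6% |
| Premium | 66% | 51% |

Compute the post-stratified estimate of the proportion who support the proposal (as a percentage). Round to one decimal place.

Post-stratification weights by population share, not respondent share:
  Basic: 0.15 × 5.6 = 0.84
  Standard: 0.19 × 50.6 = 9.614
  Premium: 0.66 × 51 = 33.66
Post-stratified estimate = 44.114 → 44.1%.

44.1%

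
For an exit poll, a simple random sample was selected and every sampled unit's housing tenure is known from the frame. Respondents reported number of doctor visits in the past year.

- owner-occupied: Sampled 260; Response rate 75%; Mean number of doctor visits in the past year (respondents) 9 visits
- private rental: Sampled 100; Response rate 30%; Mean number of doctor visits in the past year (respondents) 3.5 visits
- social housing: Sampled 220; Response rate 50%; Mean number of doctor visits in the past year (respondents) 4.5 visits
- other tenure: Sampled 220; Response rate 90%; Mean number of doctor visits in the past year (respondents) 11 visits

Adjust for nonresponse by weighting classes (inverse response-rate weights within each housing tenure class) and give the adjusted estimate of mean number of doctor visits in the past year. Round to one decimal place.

Weighting each respondent by the inverse class response rate inflates each class back to its sampled size, so the class weight is n_sampled:
  owner-occupied: 260 × 9 = 2340
  private rental: 100 × 3.5 = 350
  social housing: 220 × 4.5 = 990
  other tenure: 220 × 11 = 2420
Adjusted estimate = 6100 / 800 = 7.625 → 7.6.

7.6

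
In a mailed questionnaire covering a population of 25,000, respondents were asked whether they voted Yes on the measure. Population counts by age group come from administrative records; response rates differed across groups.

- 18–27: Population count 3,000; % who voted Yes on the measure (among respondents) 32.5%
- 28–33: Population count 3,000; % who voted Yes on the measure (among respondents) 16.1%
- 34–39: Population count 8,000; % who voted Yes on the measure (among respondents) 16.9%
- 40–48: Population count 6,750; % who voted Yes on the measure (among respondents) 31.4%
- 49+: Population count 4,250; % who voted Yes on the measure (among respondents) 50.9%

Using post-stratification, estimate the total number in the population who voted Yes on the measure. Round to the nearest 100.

Estimated count per cell = population count × respondent percentage:
  18–27: 3,000 × 32.5% = 975
  28–33: 3,000 × 16.1% = 483
  34–39: 8,000 × 16.9% = 1352
  40–48: 6,750 × 31.4% = 2119.5
  49+: 4,250 × 50.9% = 2163.25
Estimated total = 7092.75 → 7,100.

7,100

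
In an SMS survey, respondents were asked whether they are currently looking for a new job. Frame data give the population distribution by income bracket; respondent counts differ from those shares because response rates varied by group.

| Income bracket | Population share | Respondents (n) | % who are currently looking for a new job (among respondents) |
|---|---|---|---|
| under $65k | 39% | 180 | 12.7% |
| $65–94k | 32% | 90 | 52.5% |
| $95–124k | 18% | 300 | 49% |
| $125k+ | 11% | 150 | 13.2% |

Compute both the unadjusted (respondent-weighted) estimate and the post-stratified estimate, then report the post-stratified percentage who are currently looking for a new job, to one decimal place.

Unadjusted (pooled respondent) estimate weights by respondent counts:
  (180/720)×12.7 + (90/720)×52.5 + (300/720)×49 + (150/720)×13.2 = 32.9042%
Reweighting by population income bracket shares:
  0.39×12.7 + 0.32×52.5 + 0.18×49 + 0.11×13.2 = 32.025%

32.0%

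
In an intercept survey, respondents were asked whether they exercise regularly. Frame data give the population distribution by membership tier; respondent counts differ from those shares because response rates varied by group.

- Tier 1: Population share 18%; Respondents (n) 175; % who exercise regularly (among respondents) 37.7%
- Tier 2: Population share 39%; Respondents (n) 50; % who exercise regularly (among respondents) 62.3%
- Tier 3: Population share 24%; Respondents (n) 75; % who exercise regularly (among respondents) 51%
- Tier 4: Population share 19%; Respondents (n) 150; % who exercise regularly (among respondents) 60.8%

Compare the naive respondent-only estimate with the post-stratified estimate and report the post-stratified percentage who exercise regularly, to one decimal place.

Unadjusted (pooled respondent) estimate weights by respondent counts:
  (175/450)×37.7 + (50/450)×62.3 + (75/450)×51 + (150/450)×60.8 = 50.35%
Post-stratified estimate weights by population shares:
  0.18×37.7 + 0.39×62.3 + 0.24×51 + 0.19×60.8 = 54.875%

54.9%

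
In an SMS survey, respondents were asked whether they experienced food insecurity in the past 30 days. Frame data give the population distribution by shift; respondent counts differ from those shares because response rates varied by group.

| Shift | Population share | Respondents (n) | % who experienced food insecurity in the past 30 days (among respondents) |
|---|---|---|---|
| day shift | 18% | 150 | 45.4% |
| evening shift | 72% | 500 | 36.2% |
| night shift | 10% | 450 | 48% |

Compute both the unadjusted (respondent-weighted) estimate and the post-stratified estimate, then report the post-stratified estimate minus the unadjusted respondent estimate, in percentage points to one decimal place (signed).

-3.2 percentage points

Naive respondent-only estimate (weights = respondent counts):
  (150/1100)×45.4 + (500/1100)×36.2 + (450/1100)×48 = 42.2818%
Reweighting by population shift shares:
  0.18×45.4 + 0.72×36.2 + 0.1×48 = 39.036%
Difference = 39.036 − 42.2818 = -3.2458 pp.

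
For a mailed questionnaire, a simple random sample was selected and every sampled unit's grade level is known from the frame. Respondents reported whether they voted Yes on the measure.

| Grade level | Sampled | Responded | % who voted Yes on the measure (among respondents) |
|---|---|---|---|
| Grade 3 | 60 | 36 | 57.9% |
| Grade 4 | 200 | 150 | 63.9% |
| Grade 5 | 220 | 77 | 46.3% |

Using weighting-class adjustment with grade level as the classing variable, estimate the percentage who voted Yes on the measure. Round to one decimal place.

55.1%

Class response rates: Grade 3 36/60 = 60%, Grade 4 150/200 = 75%, Grade 5 77/220 = 35%.
Each respondent's weight = sampled/responded in their class; summing within a class gives n_sampled, so:
  Grade 3: 60 × 57.9 = 3474
  Grade 4: 200 × 63.9 = 12,780
  Grade 5: 220 × 46.3 = 10,186
Adjusted estimate = 26,440 / 480 = 55.0833 → 55.1%.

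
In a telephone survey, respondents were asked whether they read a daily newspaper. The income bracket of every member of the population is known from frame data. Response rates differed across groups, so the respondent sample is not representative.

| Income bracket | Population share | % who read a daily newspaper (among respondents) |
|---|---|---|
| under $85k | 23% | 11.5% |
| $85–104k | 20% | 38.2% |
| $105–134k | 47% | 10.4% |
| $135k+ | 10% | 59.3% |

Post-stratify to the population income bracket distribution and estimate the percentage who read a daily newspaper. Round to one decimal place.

Reweight to the known income bracket distribution:
  under $85k: 0.23 × 11.5 = 2.645
  $85–104k: 0.2 × 38.2 = 7.64
  $105–134k: 0.47 × 10.4 = 4.888
  $135k+: 0.1 × 59.3 = 5.93
Post-stratified estimate = 21.103 → 21.1%.

21.1%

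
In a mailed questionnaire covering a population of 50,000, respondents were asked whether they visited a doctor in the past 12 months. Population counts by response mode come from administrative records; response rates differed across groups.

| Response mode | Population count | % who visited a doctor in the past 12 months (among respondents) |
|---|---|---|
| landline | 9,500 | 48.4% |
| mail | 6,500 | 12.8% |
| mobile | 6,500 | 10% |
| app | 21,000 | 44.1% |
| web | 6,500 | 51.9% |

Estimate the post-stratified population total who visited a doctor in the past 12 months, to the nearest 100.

Estimated count per cell = population count × respondent percentage:
  landline: 9,500 × 48.4% = 4598
  mail: 6,500 × 12.8% = 832
  mobile: 6,500 × 10% = 650
  app: 21,000 × 44.1% = 9261
  web: 6,500 × 51.9% = 3373.5
Estimated total = 18714.5 → 18,700.

18,700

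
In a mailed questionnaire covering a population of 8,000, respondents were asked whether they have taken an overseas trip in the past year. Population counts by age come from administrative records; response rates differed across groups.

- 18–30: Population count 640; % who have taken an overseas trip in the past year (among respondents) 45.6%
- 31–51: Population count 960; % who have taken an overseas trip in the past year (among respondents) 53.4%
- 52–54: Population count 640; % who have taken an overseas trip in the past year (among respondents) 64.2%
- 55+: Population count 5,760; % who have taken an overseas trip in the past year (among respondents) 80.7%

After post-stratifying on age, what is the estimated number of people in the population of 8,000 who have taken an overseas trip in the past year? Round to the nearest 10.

5,860

Apply each group's respondent rate to its population count:
  18–30: 640 × 45.6% = 291.84
  31–51: 960 × 53.4% = 512.64
  52–54: 640 × 64.2% = 410.88
  55+: 5,760 × 80.7% = 4648.32
Estimated total = 5863.68 → 5,860.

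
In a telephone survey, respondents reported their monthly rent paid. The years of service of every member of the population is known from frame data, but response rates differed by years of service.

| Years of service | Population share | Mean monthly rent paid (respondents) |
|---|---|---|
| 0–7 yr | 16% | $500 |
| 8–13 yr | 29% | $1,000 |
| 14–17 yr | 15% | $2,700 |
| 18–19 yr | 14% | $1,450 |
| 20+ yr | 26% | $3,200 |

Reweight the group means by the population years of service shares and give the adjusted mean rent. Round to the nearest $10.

$1,810

Post-stratification weights by population share, not respondent share:
  0–7 yr: 0.16 × 500 = 80
  8–13 yr: 0.29 × 1000 = 290
  14–17 yr: 0.15 × 2700 = 405
  18–19 yr: 0.14 × 1450 = 203
  20+ yr: 0.26 × 3200 = 832
Post-stratified estimate = 1810 → $1,810.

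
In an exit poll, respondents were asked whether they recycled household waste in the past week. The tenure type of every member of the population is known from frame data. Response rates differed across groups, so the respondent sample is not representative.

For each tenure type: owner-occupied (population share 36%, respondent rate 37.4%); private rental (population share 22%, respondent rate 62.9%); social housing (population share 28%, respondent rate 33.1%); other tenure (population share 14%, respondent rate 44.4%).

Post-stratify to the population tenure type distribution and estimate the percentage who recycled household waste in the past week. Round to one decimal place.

Post-stratification weights by population share, not respondent share:
  owner-occupied: 0.36 × 37.4 = 13.464
  private rental: 0.22 × 62.9 = 13.838
  social housing: 0.28 × 33.1 = 9.268
  other tenure: 0.14 × 44.4 = 6.216
Post-stratified estimate = 42.786 → 42.8%.

42.8%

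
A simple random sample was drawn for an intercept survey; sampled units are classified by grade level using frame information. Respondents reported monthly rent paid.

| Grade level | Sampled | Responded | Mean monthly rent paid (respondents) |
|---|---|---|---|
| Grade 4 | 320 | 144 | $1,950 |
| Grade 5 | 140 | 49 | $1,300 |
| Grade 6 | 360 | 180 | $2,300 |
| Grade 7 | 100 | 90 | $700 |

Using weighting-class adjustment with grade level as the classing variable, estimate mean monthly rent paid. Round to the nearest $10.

$1,850

Class response rates: Grade 4 144/320 = 45%, Grade 5 49/140 = 35%, Grade 6 180/360 = 50%, Grade 7 90/100 = 90%.
Each respondent's weight = sampled/responded in their class; summing within a class gives n_sampled, so:
  Grade 4: 320 × 1950 = 624,000
  Grade 5: 140 × 1300 = 182,000
  Grade 6: 360 × 2300 = 828,000
  Grade 7: 100 × 700 = 70,000
Adjusted estimate = 1,704,000 / 920 = 1852.17 → $1,850.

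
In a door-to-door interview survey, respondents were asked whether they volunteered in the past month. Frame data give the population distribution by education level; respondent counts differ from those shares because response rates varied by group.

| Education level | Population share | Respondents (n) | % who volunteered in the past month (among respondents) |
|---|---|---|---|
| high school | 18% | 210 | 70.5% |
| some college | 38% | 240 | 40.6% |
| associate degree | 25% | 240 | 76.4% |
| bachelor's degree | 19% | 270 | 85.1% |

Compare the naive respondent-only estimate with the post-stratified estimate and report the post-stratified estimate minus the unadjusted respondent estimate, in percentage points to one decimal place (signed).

-5.2 percentage points

Naive respondent-only estimate (weights = respondent counts):
  (210/960)×70.5 + (240/960)×40.6 + (240/960)×76.4 + (270/960)×85.1 = 68.6063%
Post-stratified estimate weights by population shares:
  0.18×70.5 + 0.38×40.6 + 0.25×76.4 + 0.19×85.1 = 63.387%
Difference = 63.387 − 68.6063 = -5.2193 pp.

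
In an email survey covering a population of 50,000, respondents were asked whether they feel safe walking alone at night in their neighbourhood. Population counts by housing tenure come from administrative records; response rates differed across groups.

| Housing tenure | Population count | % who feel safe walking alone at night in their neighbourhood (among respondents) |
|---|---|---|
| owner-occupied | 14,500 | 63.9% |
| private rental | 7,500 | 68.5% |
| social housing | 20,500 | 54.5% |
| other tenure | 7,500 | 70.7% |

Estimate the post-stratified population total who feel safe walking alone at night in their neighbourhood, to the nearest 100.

Estimated count per cell = population count × respondent percentage:
  owner-occupied: 14,500 × 63.9% = 9265.5
  private rental: 7,500 × 68.5% = 5137.5
  social housing: 20,500 × 54.5% = 11172.5
  other tenure: 7,500 × 70.7% = 5302.5
Estimated total = 30,878 → 30,900.

30,900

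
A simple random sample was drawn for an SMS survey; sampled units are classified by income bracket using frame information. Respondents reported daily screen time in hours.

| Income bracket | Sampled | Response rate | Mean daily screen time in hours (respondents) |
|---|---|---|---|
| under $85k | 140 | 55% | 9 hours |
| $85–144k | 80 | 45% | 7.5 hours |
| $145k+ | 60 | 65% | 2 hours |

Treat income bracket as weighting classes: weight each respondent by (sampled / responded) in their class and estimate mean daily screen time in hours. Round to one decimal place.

Each respondent's weight = sampled/responded in their class; summing within a class gives n_sampled, so:
  under $85k: 140 × 9 = 1260
  $85–144k: 80 × 7.5 = 600
  $145k+: 60 × 2 = 120
Adjusted estimate = 1980 / 280 = 7.07143 → 7.1.

7.1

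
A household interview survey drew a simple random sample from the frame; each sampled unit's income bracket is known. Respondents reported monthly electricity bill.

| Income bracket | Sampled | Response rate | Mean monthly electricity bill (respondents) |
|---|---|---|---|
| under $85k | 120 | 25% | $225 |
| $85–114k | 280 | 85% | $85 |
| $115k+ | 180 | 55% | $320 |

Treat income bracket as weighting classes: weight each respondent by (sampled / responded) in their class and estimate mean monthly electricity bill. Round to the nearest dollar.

Weighting each respondent by the inverse class response rate inflates each class back to its sampled size, so the class weight is n_sampled:
  under $85k: 120 × 225 = 27,000
  $85–114k: 280 × 85 = 23,800
  $115k+: 180 × 320 = 57,600
Adjusted estimate = 108,400 / 580 = 186.897 → $187.

$187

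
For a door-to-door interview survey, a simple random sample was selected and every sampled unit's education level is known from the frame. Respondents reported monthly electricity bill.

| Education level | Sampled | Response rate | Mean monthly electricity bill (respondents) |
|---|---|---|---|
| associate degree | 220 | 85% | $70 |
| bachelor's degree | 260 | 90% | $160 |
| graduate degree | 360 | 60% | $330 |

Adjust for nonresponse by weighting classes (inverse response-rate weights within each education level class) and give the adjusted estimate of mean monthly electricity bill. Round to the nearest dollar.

Inverse-response-rate weighting restores each class to its sampled count, so class totals weight by n_sampled:
  associate degree: 220 × 70 = 15,400
  bachelor's degree: 260 × 160 = 41,600
  graduate degree: 360 × 330 = 118,800
Adjusted estimate = 175,800 / 840 = 209.286 → $209.

$209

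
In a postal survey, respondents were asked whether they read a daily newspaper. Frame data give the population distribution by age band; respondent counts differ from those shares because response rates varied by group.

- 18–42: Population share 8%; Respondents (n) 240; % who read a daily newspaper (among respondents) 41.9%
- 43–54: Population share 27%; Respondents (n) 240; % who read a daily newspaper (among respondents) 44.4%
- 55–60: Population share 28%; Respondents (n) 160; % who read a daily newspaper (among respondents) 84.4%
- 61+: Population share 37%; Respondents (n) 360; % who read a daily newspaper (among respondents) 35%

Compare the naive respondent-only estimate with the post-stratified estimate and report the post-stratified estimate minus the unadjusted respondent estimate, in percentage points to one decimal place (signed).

Without adjustment, the pooled respondent share is:
  (240/1000)×41.9 + (240/1000)×44.4 + (160/1000)×84.4 + (360/1000)×35 = 46.816%
Post-stratifying to population shares instead:
  0.08×41.9 + 0.27×44.4 + 0.28×84.4 + 0.37×35 = 51.922%
Difference = 51.922 − 46.816 = 5.106 pp.

+5.1 percentage points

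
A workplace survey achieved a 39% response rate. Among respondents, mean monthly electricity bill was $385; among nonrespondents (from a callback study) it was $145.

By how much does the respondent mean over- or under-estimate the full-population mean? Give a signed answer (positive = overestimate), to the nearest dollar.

Nonresponse fraction = 1 − 0.39 = 0.61.
Bias = (nonresponse fraction) × (respondent mean − nonrespondent mean)
     = 0.61 × (385 − 145) = 0.61 × 240 = 146.4.

+$146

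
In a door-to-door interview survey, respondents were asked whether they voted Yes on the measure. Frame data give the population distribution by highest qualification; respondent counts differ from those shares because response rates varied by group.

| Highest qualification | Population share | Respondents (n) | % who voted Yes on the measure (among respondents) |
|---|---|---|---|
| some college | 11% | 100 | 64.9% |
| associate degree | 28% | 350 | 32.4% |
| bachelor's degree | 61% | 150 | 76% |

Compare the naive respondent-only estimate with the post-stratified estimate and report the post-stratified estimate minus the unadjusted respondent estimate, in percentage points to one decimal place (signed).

+13.9 percentage points

Unadjusted (pooled respondent) estimate weights by respondent counts:
  (100/600)×64.9 + (350/600)×32.4 + (150/600)×76 = 48.7167%
Post-stratifying to population shares instead:
  0.11×64.9 + 0.28×32.4 + 0.61×76 = 62.571%
Difference = 62.571 − 48.7167 = 13.8543 pp.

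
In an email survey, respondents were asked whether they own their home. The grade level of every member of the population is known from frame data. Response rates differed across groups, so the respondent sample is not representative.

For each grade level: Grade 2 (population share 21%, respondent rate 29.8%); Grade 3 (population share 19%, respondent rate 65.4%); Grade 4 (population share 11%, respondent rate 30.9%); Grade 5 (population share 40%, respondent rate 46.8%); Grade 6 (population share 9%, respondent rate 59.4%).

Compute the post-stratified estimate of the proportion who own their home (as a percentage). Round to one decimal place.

Reweight to the known grade level distribution:
  Grade 2: 0.21 × 29.8 = 6.258
  Grade 3: 0.19 × 65.4 = 12.426
  Grade 4: 0.11 × 30.9 = 3.399
  Grade 5: 0.4 × 46.8 = 18.72
  Grade 6: 0.09 × 59.4 = 5.346
Post-stratified estimate = 46.149 → 46.1%.

46.1%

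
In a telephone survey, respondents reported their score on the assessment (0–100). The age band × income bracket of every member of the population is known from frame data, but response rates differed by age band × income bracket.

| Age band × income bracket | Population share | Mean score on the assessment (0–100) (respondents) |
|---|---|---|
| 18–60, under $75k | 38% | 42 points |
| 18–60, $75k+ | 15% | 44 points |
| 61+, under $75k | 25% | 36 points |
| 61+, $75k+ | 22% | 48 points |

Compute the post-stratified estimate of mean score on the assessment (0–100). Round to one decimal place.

Each cell contributes population-share × respondent value:
  18–60, under $75k: 0.38 × 42 = 15.96
  18–60, $75k+: 0.15 × 44 = 6.6
  61+, under $75k: 0.25 × 36 = 9
  61+, $75k+: 0.22 × 48 = 10.56
Post-stratified estimate = 42.12 → 42.1.

42.1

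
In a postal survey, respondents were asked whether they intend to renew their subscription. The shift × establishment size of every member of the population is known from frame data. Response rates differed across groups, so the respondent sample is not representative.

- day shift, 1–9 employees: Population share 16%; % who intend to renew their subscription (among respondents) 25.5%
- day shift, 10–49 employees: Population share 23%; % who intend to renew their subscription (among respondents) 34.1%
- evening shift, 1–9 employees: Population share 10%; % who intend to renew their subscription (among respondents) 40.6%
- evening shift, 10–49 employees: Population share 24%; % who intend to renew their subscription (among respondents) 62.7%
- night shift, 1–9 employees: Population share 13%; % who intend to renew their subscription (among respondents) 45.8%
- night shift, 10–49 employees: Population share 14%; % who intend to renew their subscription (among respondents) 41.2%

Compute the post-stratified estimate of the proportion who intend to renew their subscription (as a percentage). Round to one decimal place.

Each cell contributes population-share × respondent value:
  day shift, 1–9 employees: 0.16 × 25.5 = 4.08
  day shift, 10–49 employees: 0.23 × 34.1 = 7.843
  evening shift, 1–9 employees: 0.1 × 40.6 = 4.06
  evening shift, 10–49 employees: 0.24 × 62.7 = 15.048
  night shift, 1–9 employees: 0.13 × 45.8 = 5.954
  night shift, 10–49 employees: 0.14 × 41.2 = 5.768
Post-stratified estimate = 42.753 → 42.8%.

42.8%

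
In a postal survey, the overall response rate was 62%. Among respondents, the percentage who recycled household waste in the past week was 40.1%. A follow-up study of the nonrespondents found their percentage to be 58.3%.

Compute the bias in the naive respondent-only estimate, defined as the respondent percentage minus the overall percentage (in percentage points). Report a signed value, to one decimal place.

Nonresponse fraction = 1 − 0.62 = 0.38.
Bias = (nonresponse fraction) × (respondent percentage − nonrespondent percentage)
     = 0.38 × (40.1 − 58.3) = 0.38 × -18.2 = -6.916.

-6.9 percentage points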